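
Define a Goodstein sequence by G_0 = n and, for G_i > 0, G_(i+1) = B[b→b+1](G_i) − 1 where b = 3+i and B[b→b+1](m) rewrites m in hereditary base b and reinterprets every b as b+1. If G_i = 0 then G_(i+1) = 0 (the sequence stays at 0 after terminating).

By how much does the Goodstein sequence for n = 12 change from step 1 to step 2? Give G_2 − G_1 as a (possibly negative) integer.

8

step 0: 12 = 3^2 + 3; sub 4 for 3: 4^2 + 4; = 20; G_1 = 20−1 = 19
step 1: 19 = 4^2 + 3; sub 5 for 4: 5^2 + 3; = 28; G_2 = 28−1 = 27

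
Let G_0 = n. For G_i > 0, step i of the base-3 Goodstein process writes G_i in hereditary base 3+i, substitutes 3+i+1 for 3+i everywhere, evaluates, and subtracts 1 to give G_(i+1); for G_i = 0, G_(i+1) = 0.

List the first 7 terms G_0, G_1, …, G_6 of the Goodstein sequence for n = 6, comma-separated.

6, 7, 7, 7, 7, 7, 6

G_0 = 6. HB_3(6) = 2·3. Bump = 8. G_1 = 7.
G_1 = 7. HB_4(7) = 4 + 3. Bump = 8. G_2 = 7.
G_2 = 7. HB_5(7) = 5 + 2. Bump = 8. G_3 = 7.
G_3 = 7. HB_6(7) = 6 + 1. Bump = 8. G_4 = 7.
G_4 = 7. HB_7(7) = 7. Bump = 8. G_5 = 7.
G_5 = 7. HB_8(7) = 7. Bump = 7. G_6 = 6.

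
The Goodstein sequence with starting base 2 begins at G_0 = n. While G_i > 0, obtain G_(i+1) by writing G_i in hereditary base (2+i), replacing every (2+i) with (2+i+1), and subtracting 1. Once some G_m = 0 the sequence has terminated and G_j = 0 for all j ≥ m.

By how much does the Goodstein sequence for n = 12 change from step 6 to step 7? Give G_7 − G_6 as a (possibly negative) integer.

i=0: 12 = 2^(2 + 1) + 2^2 (b=2); 2→3: 3^(3 + 1) + 3^3 = 108; 108−1 = 107
i=1: 107 = 3^(3 + 1) + 2·3^2 + 2·3 + 2 (b=3); 3→4: 4^(4 + 1) + 2·4^2 + 2·4 + 2 = 1066; 1066−1 = 1065
i=2: 1065 = 4^(4 + 1) + 2·4^2 + 2·4 + 1 (b=4); 4→5: 5^(5 + 1) + 2·5^2 + 2·5 + 1 = 15686; 15686−1 = 15685
i=3: 15685 = 5^(5 + 1) + 2·5^2 + 2·5 (b=5); 5→6: 6^(6 + 1) + 2·6^2 + 2·6 = 280020; 280020−1 = 280019
i=4: 280019 = 6^(6 + 1) + 2·6^2 + 6 + 5 (b=6); 6→7: 7^(7 + 1) + 2·7^2 + 7 + 5 = 5764911; 5764911−1 = 5764910
i=5: 5764910 = 7^(7 + 1) + 2·7^2 + 7 + 4 (b=7); 7→8: 8^(8 + 1) + 2·8^2 + 8 + 4 = 134217868; 134217868−1 = 134217867
i=6: 134217867 = 8^(8 + 1) + 2·8^2 + 8 + 3 (b=8); 8→9: 9^(9 + 1) + 2·9^2 + 9 + 3 = 3486784575; 3486784575−1 = 3486784574

3352566707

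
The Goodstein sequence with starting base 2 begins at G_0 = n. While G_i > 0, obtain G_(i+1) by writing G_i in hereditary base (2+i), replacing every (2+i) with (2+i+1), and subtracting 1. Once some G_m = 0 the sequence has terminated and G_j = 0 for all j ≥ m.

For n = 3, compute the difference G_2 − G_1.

0

3 —HB2→ 2 + 1 —bump→ 3 + 1 = 4 —(−1)→ 3
3 —HB3→ 3 —bump→ 4 = 4 —(−1)→ 3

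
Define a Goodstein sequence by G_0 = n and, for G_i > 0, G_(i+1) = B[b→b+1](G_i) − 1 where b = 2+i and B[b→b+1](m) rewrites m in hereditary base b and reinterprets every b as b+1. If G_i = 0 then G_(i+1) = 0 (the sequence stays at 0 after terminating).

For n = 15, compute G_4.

G_0 = 15. HB_2(15) = 2^(2 + 1) + 2^2 + 2 + 1. Bump = 112. G_1 = 111.
G_1 = 111. HB_3(111) = 3^(3 + 1) + 3^3 + 3. Bump = 1284. G_2 = 1283.
G_2 = 1283. HB_4(1283) = 4^(4 + 1) + 4^4 + 3. Bump = 18753. G_3 = 18752.
G_3 = 18752. HB_5(18752) = 5^(5 + 1) + 5^5 + 2. Bump = 326594. G_4 = 326593.

326593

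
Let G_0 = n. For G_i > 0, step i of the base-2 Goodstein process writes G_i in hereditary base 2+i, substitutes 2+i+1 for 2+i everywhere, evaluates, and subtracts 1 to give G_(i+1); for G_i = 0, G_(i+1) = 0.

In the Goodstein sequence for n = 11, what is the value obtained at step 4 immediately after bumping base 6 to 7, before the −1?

5764802

i=0: 11 = 2^(2 + 1) + 2 + 1 (b=2); 2→3: 3^(3 + 1) + 3 + 1 = 85; 85−1 = 84
i=1: 84 = 3^(3 + 1) + 3 (b=3); 3→4: 4^(4 + 1) + 4 = 1028; 1028−1 = 1027
i=2: 1027 = 4^(4 + 1) + 3 (b=4); 4→5: 5^(5 + 1) + 3 = 15628; 15628−1 = 15627
i=3: 15627 = 5^(5 + 1) + 2 (b=5); 5→6: 6^(6 + 1) + 2 = 279938; 279938−1 = 279937
i=4: 279937 = 6^(6 + 1) + 1 (b=6); 6→7: 7^(7 + 1) + 1 = 5764802; 5764802−1 = 5764801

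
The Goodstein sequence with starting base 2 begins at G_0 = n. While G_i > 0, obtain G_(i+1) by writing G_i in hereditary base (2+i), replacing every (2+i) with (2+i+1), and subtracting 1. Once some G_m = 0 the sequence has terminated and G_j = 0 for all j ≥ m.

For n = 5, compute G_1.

step 0: 5 = 2^2 + 1; sub 3 for 2: 3^3 + 1; = 28; G_1 = 28−1 = 27
step 1: 27 = 3^3; sub 4 for 3: 4^4; = 256; G_2 = 256−1 = 255

27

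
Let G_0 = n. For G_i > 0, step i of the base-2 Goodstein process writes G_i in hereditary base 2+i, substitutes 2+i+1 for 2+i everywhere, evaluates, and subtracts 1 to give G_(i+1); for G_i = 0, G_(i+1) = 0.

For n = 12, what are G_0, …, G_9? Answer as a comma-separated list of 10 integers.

(0) 12|_2 = 2^(2 + 1) + 2^2 ↦ 3^(3 + 1) + 3^3|_3 = 108 ⇒ 107
(1) 107|_3 = 3^(3 + 1) + 2·3^2 + 2·3 + 2 ↦ 4^(4 + 1) + 2·4^2 + 2·4 + 2|_4 = 1066 ⇒ 1065
(2) 1065|_4 = 4^(4 + 1) + 2·4^2 + 2·4 + 1 ↦ 5^(5 + 1) + 2·5^2 + 2·5 + 1|_5 = 15686 ⇒ 15685
(3) 15685|_5 = 5^(5 + 1) + 2·5^2 + 2·5 ↦ 6^(6 + 1) + 2·6^2 + 2·6|_6 = 280020 ⇒ 280019
(4) 280019|_6 = 6^(6 + 1) + 2·6^2 + 6 + 5 ↦ 7^(7 + 1) + 2·7^2 + 7 + 5|_7 = 5764911 ⇒ 5764910
(5) 5764910|_7 = 7^(7 + 1) + 2·7^2 + 7 + 4 ↦ 8^(8 + 1) + 2·8^2 + 8 + 4|_8 = 134217868 ⇒ 134217867
(6) 134217867|_8 = 8^(8 + 1) + 2·8^2 + 8 + 3 ↦ 9^(9 + 1) + 2·9^2 + 9 + 3|_9 = 3486784575 ⇒ 3486784574
(7) 3486784574|_9 = 9^(9 + 1) + 2·9^2 + 9 + 2 ↦ 10^(10 + 1) + 2·10^2 + 10 + 2|_10 = 100000000212 ⇒ 100000000211
(8) 100000000211|_10 = 10^(10 + 1) + 2·10^2 + 10 + 1 ↦ 11^(11 + 1) + 2·11^2 + 11 + 1|_11 = 3138428376975 ⇒ 3138428376974

12, 107, 1065, 15685, 280019, 5764910, 134217867, 3486784574, 100000000211, 3138428376974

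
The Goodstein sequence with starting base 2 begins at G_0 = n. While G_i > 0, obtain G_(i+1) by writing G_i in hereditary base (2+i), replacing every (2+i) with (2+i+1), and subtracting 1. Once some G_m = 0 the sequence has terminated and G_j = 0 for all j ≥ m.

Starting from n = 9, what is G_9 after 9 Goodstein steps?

855935016215

(0) 9|_2 = 2^(2 + 1) + 1 ↦ 3^(3 + 1) + 1|_3 = 82 ⇒ 81
(1) 81|_3 = 3^(3 + 1) ↦ 4^(4 + 1)|_4 = 1024 ⇒ 1023
(2) 1023|_4 = 3·4^4 + 3·4^3 + 3·4^2 + 3·4 + 3 ↦ 3·5^5 + 3·5^3 + 3·5^2 + 3·5 + 3|_5 = 9843 ⇒ 9842
(3) 9842|_5 = 3·5^5 + 3·5^3 + 3·5^2 + 3·5 + 2 ↦ 3·6^6 + 3·6^3 + 3·6^2 + 3·6 + 2|_6 = 140744 ⇒ 140743
(4) 140743|_6 = 3·6^6 + 3·6^3 + 3·6^2 + 3·6 + 1 ↦ 3·7^7 + 3·7^3 + 3·7^2 + 3·7 + 1|_7 = 2471827 ⇒ 2471826
(5) 2471826|_7 = 3·7^7 + 3·7^3 + 3·7^2 + 3·7 ↦ 3·8^8 + 3·8^3 + 3·8^2 + 3·8|_8 = 50333400 ⇒ 50333399
(6) 50333399|_8 = 3·8^8 + 3·8^3 + 3·8^2 + 2·8 + 7 ↦ 3·9^9 + 3·9^3 + 3·9^2 + 2·9 + 7|_9 = 1162263922 ⇒ 1162263921
(7) 1162263921|_9 = 3·9^9 + 3·9^3 + 3·9^2 + 2·9 + 6 ↦ 3·10^10 + 3·10^3 + 3·10^2 + 2·10 + 6|_10 = 30000003326 ⇒ 30000003325
(8) 30000003325|_10 = 3·10^10 + 3·10^3 + 3·10^2 + 2·10 + 5 ↦ 3·11^11 + 3·11^3 + 3·11^2 + 2·11 + 5|_11 = 855935016216 ⇒ 855935016215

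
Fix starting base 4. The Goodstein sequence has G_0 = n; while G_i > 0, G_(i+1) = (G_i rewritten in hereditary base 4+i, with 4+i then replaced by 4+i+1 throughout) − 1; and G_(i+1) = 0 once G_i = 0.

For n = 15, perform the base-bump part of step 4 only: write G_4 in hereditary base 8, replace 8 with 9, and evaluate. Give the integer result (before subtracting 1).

G_0=15  [base 4] 3·4 + 3  →[4↦5]→  3·5 + 3 = 18  −1 ⇒ G_1=17
G_1=17  [base 5] 3·5 + 2  →[5↦6]→  3·6 + 2 = 20  −1 ⇒ G_2=19
G_2=19  [base 6] 3·6 + 1  →[6↦7]→  3·7 + 1 = 22  −1 ⇒ G_3=21
G_3=21  [base 7] 3·7  →[7↦8]→  3·8 = 24  −1 ⇒ G_4=23
G_4=23  [base 8] 2·8 + 7  →[8↦9]→  2·9 + 7 = 25  −1 ⇒ G_5=24

25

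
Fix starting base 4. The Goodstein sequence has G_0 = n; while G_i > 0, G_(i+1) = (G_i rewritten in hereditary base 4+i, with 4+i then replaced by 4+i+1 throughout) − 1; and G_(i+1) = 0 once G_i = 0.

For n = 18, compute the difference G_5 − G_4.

5

step 0: 18 = 4^2 + 2; sub 5 for 4: 5^2 + 2; = 27; G_1 = 27−1 = 26
step 1: 26 = 5^2 + 1; sub 6 for 5: 6^2 + 1; = 37; G_2 = 37−1 = 36
step 2: 36 = 6^2; sub 7 for 6: 7^2; = 49; G_3 = 49−1 = 48
step 3: 48 = 6·7 + 6; sub 8 for 7: 6·8 + 6; = 54; G_4 = 54−1 = 53
step 4: 53 = 6·8 + 5; sub 9 for 8: 6·9 + 5; = 59; G_5 = 59−1 = 58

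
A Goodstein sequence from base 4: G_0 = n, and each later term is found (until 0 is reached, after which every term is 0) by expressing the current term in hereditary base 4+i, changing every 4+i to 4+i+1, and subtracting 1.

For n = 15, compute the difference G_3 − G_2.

2

G_0 = 15. HB_4(15) = 3·4 + 3. Bump = 18. G_1 = 17.
G_1 = 17. HB_5(17) = 3·5 + 2. Bump = 20. G_2 = 19.
G_2 = 19. HB_6(19) = 3·6 + 1. Bump = 22. G_3 = 21.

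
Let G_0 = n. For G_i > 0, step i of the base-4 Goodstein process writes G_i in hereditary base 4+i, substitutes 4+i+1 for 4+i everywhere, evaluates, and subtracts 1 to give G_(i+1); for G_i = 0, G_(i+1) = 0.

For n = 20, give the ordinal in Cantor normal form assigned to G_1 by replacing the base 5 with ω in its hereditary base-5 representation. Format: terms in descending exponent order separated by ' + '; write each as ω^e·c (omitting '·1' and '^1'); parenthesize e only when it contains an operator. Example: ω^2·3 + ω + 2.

ω^2 + 4

step 0: 20 = 4^2 + 4; sub 5 for 4: 5^2 + 5; = 30; G_1 = 30−1 = 29
step 1: 29 = 5^2 + 4; sub 6 for 5: 6^2 + 4; = 40; G_2 = 40−1 = 39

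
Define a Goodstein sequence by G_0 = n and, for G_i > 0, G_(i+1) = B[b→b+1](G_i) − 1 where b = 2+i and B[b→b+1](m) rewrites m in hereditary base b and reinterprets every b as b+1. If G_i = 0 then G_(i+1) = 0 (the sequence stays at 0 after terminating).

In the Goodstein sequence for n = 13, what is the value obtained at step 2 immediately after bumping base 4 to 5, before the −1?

G_0 = 13. HB_2(13) = 2^(2 + 1) + 2^2 + 1. Bump = 109. G_1 = 108.
G_1 = 108. HB_3(108) = 3^(3 + 1) + 3^3. Bump = 1280. G_2 = 1279.
G_2 = 1279. HB_4(1279) = 4^(4 + 1) + 3·4^3 + 3·4^2 + 3·4 + 3. Bump = 16093. G_3 = 16092.

16093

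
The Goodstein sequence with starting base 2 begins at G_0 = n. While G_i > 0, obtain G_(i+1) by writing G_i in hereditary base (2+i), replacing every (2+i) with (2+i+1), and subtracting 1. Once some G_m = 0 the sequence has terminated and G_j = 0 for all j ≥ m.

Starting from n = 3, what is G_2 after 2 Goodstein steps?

step 0: 3 = 2 + 1; sub 3 for 2: 3 + 1; = 4; G_1 = 4−1 = 3
step 1: 3 = 3; sub 4 for 3: 4; = 4; G_2 = 4−1 = 3
step 2: 3 = 3; sub 5 for 4: 3; = 3; G_3 = 3−1 = 2

3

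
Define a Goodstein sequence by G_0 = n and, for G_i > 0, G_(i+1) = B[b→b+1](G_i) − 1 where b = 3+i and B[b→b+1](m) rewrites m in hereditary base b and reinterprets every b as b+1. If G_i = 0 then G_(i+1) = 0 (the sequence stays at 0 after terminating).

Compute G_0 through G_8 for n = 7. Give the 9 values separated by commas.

7, 8, 9, 9, 9, 9, 9, 9, 8

G_0 = 7. HB_3(7) = 2·3 + 1. Bump = 9. G_1 = 8.
G_1 = 8. HB_4(8) = 2·4. Bump = 10. G_2 = 9.
G_2 = 9. HB_5(9) = 5 + 4. Bump = 10. G_3 = 9.
G_3 = 9. HB_6(9) = 6 + 3. Bump = 10. G_4 = 9.
G_4 = 9. HB_7(9) = 7 + 2. Bump = 10. G_5 = 9.
G_5 = 9. HB_8(9) = 8 + 1. Bump = 10. G_6 = 9.
G_6 = 9. HB_9(9) = 9. Bump = 10. G_7 = 9.
G_7 = 9. HB_10(9) = 9. Bump = 9. G_8 = 8.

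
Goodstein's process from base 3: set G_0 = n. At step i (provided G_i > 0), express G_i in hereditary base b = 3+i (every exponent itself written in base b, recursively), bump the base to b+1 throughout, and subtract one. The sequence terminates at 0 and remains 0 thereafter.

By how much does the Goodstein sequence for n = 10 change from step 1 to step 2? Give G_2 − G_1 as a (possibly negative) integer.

step 0: 10 = 3^2 + 1; sub 4 for 3: 4^2 + 1; = 17; G_1 = 17−1 = 16
step 1: 16 = 4^2; sub 5 for 4: 5^2; = 25; G_2 = 25−1 = 24

8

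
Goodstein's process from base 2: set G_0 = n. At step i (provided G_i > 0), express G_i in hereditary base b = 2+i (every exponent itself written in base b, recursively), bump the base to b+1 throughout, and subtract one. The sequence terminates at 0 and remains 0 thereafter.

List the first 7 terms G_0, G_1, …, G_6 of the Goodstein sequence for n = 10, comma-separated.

step 0: 10 = 2^(2 + 1) + 2; sub 3 for 2: 3^(3 + 1) + 3; = 84; G_1 = 84−1 = 83
step 1: 83 = 3^(3 + 1) + 2; sub 4 for 3: 4^(4 + 1) + 2; = 1026; G_2 = 1026−1 = 1025
step 2: 1025 = 4^(4 + 1) + 1; sub 5 for 4: 5^(5 + 1) + 1; = 15626; G_3 = 15626−1 = 15625
step 3: 15625 = 5^(5 + 1); sub 6 for 5: 6^(6 + 1); = 279936; G_4 = 279936−1 = 279935
step 4: 279935 = 5·6^6 + 5·6^5 + 5·6^4 + 5·6^3 + 5·6^2 + 5·6 + 5; sub 7 for 6: 5·7^7 + 5·7^5 + 5·7^4 + 5·7^3 + 5·7^2 + 5·7 + 5; = 4215755; G_5 = 4215755−1 = 4215754
step 5: 4215754 = 5·7^7 + 5·7^5 + 5·7^4 + 5·7^3 + 5·7^2 + 5·7 + 4; sub 8 for 7: 5·8^8 + 5·8^5 + 5·8^4 + 5·8^3 + 5·8^2 + 5·8 + 4; = 84073324; G_6 = 84073324−1 = 84073323

10, 83, 1025, 15625, 279935, 4215754, 84073323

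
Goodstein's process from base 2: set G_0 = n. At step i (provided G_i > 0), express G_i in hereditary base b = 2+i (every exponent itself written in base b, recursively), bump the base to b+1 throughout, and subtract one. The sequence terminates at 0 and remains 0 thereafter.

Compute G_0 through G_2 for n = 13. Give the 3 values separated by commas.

13, 108, 1279

base 2: 13 = 2^(2 + 1) + 2^2 + 1; at 3: 3^(3 + 1) + 3^3 + 1 = 109; next = 108
base 3: 108 = 3^(3 + 1) + 3^3; at 4: 4^(4 + 1) + 4^4 = 1280; next = 1279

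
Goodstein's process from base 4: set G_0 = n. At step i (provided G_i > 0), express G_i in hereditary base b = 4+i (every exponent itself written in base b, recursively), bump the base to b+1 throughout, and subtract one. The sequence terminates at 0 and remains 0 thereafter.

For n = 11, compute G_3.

i=0: 11 = 2·4 + 3 (b=4); 4→5: 2·5 + 3 = 13; 13−1 = 12
i=1: 12 = 2·5 + 2 (b=5); 5→6: 2·6 + 2 = 14; 14−1 = 13
i=2: 13 = 2·6 + 1 (b=6); 6→7: 2·7 + 1 = 15; 15−1 = 14
i=3: 14 = 2·7 (b=7); 7→8: 2·8 = 16; 16−1 = 15

14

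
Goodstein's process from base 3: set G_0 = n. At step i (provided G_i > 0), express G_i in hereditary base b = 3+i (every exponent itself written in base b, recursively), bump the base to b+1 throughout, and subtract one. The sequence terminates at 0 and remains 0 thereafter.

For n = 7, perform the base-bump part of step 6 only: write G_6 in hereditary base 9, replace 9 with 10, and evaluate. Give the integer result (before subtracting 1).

G_0=7  [base 3] 2·3 + 1  →[3↦4]→  2·4 + 1 = 9  −1 ⇒ G_1=8
G_1=8  [base 4] 2·4  →[4↦5]→  2·5 = 10  −1 ⇒ G_2=9
G_2=9  [base 5] 5 + 4  →[5↦6]→  6 + 4 = 10  −1 ⇒ G_3=9
G_3=9  [base 6] 6 + 3  →[6↦7]→  7 + 3 = 10  −1 ⇒ G_4=9
G_4=9  [base 7] 7 + 2  →[7↦8]→  8 + 2 = 10  −1 ⇒ G_5=9
G_5=9  [base 8] 8 + 1  →[8↦9]→  9 + 1 = 10  −1 ⇒ G_6=9
G_6=9  [base 9] 9  →[9↦10]→  10 = 10  −1 ⇒ G_7=9

10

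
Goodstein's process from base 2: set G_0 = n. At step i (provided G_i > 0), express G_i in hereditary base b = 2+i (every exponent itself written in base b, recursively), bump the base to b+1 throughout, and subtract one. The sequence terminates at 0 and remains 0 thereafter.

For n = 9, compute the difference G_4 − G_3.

130901

base 2: 9 = 2^(2 + 1) + 1; at 3: 3^(3 + 1) + 1 = 82; next = 81
base 3: 81 = 3^(3 + 1); at 4: 4^(4 + 1) = 1024; next = 1023
base 4: 1023 = 3·4^4 + 3·4^3 + 3·4^2 + 3·4 + 3; at 5: 3·5^5 + 3·5^3 + 3·5^2 + 3·5 + 3 = 9843; next = 9842
base 5: 9842 = 3·5^5 + 3·5^3 + 3·5^2 + 3·5 + 2; at 6: 3·6^6 + 3·6^3 + 3·6^2 + 3·6 + 2 = 140744; next = 140743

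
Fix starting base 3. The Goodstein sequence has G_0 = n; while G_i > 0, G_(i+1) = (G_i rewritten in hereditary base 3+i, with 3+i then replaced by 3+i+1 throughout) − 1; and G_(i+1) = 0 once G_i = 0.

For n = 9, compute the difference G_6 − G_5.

step 0: 9 = 3^2; sub 4 for 3: 4^2; = 16; G_1 = 16−1 = 15
step 1: 15 = 3·4 + 3; sub 5 for 4: 3·5 + 3; = 18; G_2 = 18−1 = 17
step 2: 17 = 3·5 + 2; sub 6 for 5: 3·6 + 2; = 20; G_3 = 20−1 = 19
step 3: 19 = 3·6 + 1; sub 7 for 6: 3·7 + 1; = 22; G_4 = 22−1 = 21
step 4: 21 = 3·7; sub 8 for 7: 3·8; = 24; G_5 = 24−1 = 23
step 5: 23 = 2·8 + 7; sub 9 for 8: 2·9 + 7; = 25; G_6 = 25−1 = 24

1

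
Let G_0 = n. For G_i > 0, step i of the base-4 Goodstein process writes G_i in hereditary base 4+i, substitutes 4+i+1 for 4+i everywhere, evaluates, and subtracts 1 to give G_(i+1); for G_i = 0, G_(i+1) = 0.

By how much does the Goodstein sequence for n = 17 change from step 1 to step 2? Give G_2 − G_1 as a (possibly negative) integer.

[0] 17 ≡ 4^2 + 1 (base 4). Lift 5: 26. −1: 25.
[1] 25 ≡ 5^2 (base 5). Lift 6: 36. −1: 35.

10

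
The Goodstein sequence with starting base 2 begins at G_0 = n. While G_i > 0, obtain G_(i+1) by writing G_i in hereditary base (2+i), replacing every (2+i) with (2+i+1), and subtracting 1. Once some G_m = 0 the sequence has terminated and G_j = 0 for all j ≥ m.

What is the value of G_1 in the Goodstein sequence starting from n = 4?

26

4 —HB2→ 2^2 —bump→ 3^3 = 27 —(−1)→ 26
26 —HB3→ 2·3^2 + 2·3 + 2 —bump→ 2·4^2 + 2·4 + 2 = 42 —(−1)→ 41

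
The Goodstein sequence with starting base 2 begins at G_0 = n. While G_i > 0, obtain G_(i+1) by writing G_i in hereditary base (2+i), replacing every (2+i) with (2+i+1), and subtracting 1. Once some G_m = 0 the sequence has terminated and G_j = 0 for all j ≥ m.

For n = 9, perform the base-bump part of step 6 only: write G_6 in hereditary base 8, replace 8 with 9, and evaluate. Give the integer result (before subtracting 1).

i=0: 9 = 2^(2 + 1) + 1 (b=2); 2→3: 3^(3 + 1) + 1 = 82; 82−1 = 81
i=1: 81 = 3^(3 + 1) (b=3); 3→4: 4^(4 + 1) = 1024; 1024−1 = 1023
i=2: 1023 = 3·4^4 + 3·4^3 + 3·4^2 + 3·4 + 3 (b=4); 4→5: 3·5^5 + 3·5^3 + 3·5^2 + 3·5 + 3 = 9843; 9843−1 = 9842
i=3: 9842 = 3·5^5 + 3·5^3 + 3·5^2 + 3·5 + 2 (b=5); 5→6: 3·6^6 + 3·6^3 + 3·6^2 + 3·6 + 2 = 140744; 140744−1 = 140743
i=4: 140743 = 3·6^6 + 3·6^3 + 3·6^2 + 3·6 + 1 (b=6); 6→7: 3·7^7 + 3·7^3 + 3·7^2 + 3·7 + 1 = 2471827; 2471827−1 = 2471826
i=5: 2471826 = 3·7^7 + 3·7^3 + 3·7^2 + 3·7 (b=7); 7→8: 3·8^8 + 3·8^3 + 3·8^2 + 3·8 = 50333400; 50333400−1 = 50333399
i=6: 50333399 = 3·8^8 + 3·8^3 + 3·8^2 + 2·8 + 7 (b=8); 8→9: 3·9^9 + 3·9^3 + 3·9^2 + 2·9 + 7 = 1162263922; 1162263922−1 = 1162263921

1162263922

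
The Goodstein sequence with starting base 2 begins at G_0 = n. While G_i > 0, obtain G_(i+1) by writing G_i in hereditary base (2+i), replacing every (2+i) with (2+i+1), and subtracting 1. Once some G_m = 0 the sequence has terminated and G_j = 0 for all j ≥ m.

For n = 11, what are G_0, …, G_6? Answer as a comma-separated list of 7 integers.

G_0=11  [base 2] 2^(2 + 1) + 2 + 1  →[2↦3]→  3^(3 + 1) + 3 + 1 = 85  −1 ⇒ G_1=84
G_1=84  [base 3] 3^(3 + 1) + 3  →[3↦4]→  4^(4 + 1) + 4 = 1028  −1 ⇒ G_2=1027
G_2=1027  [base 4] 4^(4 + 1) + 3  →[4↦5]→  5^(5 + 1) + 3 = 15628  −1 ⇒ G_3=15627
G_3=15627  [base 5] 5^(5 + 1) + 2  →[5↦6]→  6^(6 + 1) + 2 = 279938  −1 ⇒ G_4=279937
G_4=279937  [base 6] 6^(6 + 1) + 1  →[6↦7]→  7^(7 + 1) + 1 = 5764802  −1 ⇒ G_5=5764801
G_5=5764801  [base 7] 7^(7 + 1)  →[7↦8]→  8^(8 + 1) = 134217728  −1 ⇒ G_6=134217727

11, 84, 1027, 15627, 279937, 5764801, 134217727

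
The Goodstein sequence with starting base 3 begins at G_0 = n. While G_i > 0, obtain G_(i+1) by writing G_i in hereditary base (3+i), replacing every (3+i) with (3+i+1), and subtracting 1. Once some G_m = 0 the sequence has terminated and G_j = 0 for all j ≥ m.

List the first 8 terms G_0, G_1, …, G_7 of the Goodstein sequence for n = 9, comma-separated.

[0] 9 ≡ 3^2 (base 3). Lift 4: 16. −1: 15.
[1] 15 ≡ 3·4 + 3 (base 4). Lift 5: 18. −1: 17.
[2] 17 ≡ 3·5 + 2 (base 5). Lift 6: 20. −1: 19.
[3] 19 ≡ 3·6 + 1 (base 6). Lift 7: 22. −1: 21.
[4] 21 ≡ 3·7 (base 7). Lift 8: 24. −1: 23.
[5] 23 ≡ 2·8 + 7 (base 8). Lift 9: 25. −1: 24.
[6] 24 ≡ 2·9 + 6 (base 9). Lift 10: 26. −1: 25.

9, 15, 17, 19, 21, 23, 24, 25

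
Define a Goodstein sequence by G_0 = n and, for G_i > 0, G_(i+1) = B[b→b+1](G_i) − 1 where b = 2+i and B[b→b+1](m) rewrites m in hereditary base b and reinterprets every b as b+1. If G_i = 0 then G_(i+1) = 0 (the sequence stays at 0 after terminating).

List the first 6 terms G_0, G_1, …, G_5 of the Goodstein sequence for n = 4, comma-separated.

4, 26, 41, 60, 83, 109

step 0: 4 = 2^2; sub 3 for 2: 3^3; = 27; G_1 = 27−1 = 26
step 1: 26 = 2·3^2 + 2·3 + 2; sub 4 for 3: 2·4^2 + 2·4 + 2; = 42; G_2 = 42−1 = 41
step 2: 41 = 2·4^2 + 2·4 + 1; sub 5 for 4: 2·5^2 + 2·5 + 1; = 61; G_3 = 61−1 = 60
step 3: 60 = 2·5^2 + 2·5; sub 6 for 5: 2·6^2 + 2·6; = 84; G_4 = 84−1 = 83
step 4: 83 = 2·6^2 + 6 + 5; sub 7 for 6: 2·7^2 + 7 + 5; = 110; G_5 = 110−1 = 109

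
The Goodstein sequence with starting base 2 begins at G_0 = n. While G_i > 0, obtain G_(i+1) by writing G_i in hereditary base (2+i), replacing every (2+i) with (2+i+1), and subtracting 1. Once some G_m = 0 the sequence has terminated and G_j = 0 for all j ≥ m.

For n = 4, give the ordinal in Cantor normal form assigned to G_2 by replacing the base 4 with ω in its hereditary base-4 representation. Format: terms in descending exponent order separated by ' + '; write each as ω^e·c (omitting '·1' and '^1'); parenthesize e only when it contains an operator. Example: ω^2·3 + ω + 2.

base 2: 4 = 2^2; at 3: 3^3 = 27; next = 26
base 3: 26 = 2·3^2 + 2·3 + 2; at 4: 2·4^2 + 2·4 + 2 = 42; next = 41
base 4: 41 = 2·4^2 + 2·4 + 1; at 5: 2·5^2 + 2·5 + 1 = 61; next = 60

ω^2·2 + ω·2 + 1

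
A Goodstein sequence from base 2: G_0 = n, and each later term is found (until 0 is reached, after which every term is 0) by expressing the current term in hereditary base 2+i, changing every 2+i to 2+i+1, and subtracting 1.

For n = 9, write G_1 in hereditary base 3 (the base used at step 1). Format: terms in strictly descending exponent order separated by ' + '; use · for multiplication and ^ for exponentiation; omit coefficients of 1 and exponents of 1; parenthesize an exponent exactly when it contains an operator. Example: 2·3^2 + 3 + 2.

3^(3 + 1)

(0) 9|_2 = 2^(2 + 1) + 1 ↦ 3^(3 + 1) + 1|_3 = 82 ⇒ 81
(1) 81|_3 = 3^(3 + 1) ↦ 4^(4 + 1)|_4 = 1024 ⇒ 1023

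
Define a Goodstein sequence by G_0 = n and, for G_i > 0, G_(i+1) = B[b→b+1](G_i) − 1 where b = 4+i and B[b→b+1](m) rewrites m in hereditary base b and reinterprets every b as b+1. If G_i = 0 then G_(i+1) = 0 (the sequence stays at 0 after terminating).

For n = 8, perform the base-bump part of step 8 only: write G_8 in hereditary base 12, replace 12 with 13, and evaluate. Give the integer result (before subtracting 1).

i=0: 8 = 2·4 (b=4); 4→5: 2·5 = 10; 10−1 = 9
i=1: 9 = 5 + 4 (b=5); 5→6: 6 + 4 = 10; 10−1 = 9
i=2: 9 = 6 + 3 (b=6); 6→7: 7 + 3 = 10; 10−1 = 9
i=3: 9 = 7 + 2 (b=7); 7→8: 8 + 2 = 10; 10−1 = 9
i=4: 9 = 8 + 1 (b=8); 8→9: 9 + 1 = 10; 10−1 = 9
i=5: 9 = 9 (b=9); 9→10: 10 = 10; 10−1 = 9
i=6: 9 = 9 (b=10); 10→11: 9 = 9; 9−1 = 8
i=7: 8 = 8 (b=11); 11→12: 8 = 8; 8−1 = 7
i=8: 7 = 7 (b=12); 12→13: 7 = 7; 7−1 = 6

7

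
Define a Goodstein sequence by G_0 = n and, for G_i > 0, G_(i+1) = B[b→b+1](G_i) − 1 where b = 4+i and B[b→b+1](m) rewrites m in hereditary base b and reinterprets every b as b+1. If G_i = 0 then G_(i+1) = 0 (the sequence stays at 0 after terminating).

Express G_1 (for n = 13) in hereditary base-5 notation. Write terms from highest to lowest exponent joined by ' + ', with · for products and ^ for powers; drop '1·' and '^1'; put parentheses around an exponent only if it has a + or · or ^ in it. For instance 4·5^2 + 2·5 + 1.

(0) 13|_4 = 3·4 + 1 ↦ 3·5 + 1|_5 = 16 ⇒ 15
(1) 15|_5 = 3·5 ↦ 3·6|_6 = 18 ⇒ 17

3·5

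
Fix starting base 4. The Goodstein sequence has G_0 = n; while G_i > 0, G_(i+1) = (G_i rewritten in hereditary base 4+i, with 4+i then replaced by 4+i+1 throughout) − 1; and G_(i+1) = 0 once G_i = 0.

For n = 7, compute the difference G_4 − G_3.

(0) 7|_4 = 4 + 3 ↦ 5 + 3|_5 = 8 ⇒ 7
(1) 7|_5 = 5 + 2 ↦ 6 + 2|_6 = 8 ⇒ 7
(2) 7|_6 = 6 + 1 ↦ 7 + 1|_7 = 8 ⇒ 7
(3) 7|_7 = 7 ↦ 8|_8 = 8 ⇒ 7

0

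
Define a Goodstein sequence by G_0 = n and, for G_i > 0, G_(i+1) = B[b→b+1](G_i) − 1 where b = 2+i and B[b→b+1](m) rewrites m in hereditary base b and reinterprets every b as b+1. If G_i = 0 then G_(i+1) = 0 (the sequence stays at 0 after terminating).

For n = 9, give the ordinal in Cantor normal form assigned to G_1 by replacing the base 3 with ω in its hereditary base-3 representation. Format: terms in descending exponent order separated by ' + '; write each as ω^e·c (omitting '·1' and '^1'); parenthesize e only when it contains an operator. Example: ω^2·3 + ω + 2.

ω^(ω + 1)

9 —HB2→ 2^(2 + 1) + 1 —bump→ 3^(3 + 1) + 1 = 82 —(−1)→ 81
81 —HB3→ 3^(3 + 1) —bump→ 4^(4 + 1) = 1024 —(−1)→ 1023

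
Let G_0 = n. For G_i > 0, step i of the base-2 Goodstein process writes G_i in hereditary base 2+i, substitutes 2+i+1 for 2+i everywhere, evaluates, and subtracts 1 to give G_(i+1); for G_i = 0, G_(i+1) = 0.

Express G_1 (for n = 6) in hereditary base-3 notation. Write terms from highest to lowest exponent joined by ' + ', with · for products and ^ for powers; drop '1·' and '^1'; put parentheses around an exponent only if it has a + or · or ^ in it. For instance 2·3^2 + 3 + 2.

3^3 + 2

(0) 6|_2 = 2^2 + 2 ↦ 3^3 + 3|_3 = 30 ⇒ 29
(1) 29|_3 = 3^3 + 2 ↦ 4^4 + 2|_4 = 258 ⇒ 257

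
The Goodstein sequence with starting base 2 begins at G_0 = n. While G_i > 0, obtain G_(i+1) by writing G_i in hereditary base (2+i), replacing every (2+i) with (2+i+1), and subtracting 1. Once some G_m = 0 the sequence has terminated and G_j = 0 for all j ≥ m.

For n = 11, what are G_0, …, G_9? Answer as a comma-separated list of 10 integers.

base 2: 11 = 2^(2 + 1) + 2 + 1; at 3: 3^(3 + 1) + 3 + 1 = 85; next = 84
base 3: 84 = 3^(3 + 1) + 3; at 4: 4^(4 + 1) + 4 = 1028; next = 1027
base 4: 1027 = 4^(4 + 1) + 3; at 5: 5^(5 + 1) + 3 = 15628; next = 15627
base 5: 15627 = 5^(5 + 1) + 2; at 6: 6^(6 + 1) + 2 = 279938; next = 279937
base 6: 279937 = 6^(6 + 1) + 1; at 7: 7^(7 + 1) + 1 = 5764802; next = 5764801
base 7: 5764801 = 7^(7 + 1); at 8: 8^(8 + 1) = 134217728; next = 134217727
base 8: 134217727 = 7·8^8 + 7·8^7 + 7·8^6 + 7·8^5 + 7·8^4 + 7·8^3 + 7·8^2 + 7·8 + 7; at 9: 7·9^9 + 7·9^7 + 7·9^6 + 7·9^5 + 7·9^4 + 7·9^3 + 7·9^2 + 7·9 + 7 = 2749609303; next = 2749609302
base 9: 2749609302 = 7·9^9 + 7·9^7 + 7·9^6 + 7·9^5 + 7·9^4 + 7·9^3 + 7·9^2 + 7·9 + 6; at 10: 7·10^10 + 7·10^7 + 7·10^6 + 7·10^5 + 7·10^4 + 7·10^3 + 7·10^2 + 7·10 + 6 = 70077777776; next = 70077777775
base 10: 70077777775 = 7·10^10 + 7·10^7 + 7·10^6 + 7·10^5 + 7·10^4 + 7·10^3 + 7·10^2 + 7·10 + 5; at 11: 7·11^11 + 7·11^7 + 7·11^6 + 7·11^5 + 7·11^4 + 7·11^3 + 7·11^2 + 7·11 + 5 = 1997331745491; next = 1997331745490

11, 84, 1027, 15627, 279937, 5764801, 134217727, 2749609302, 70077777775, 1997331745490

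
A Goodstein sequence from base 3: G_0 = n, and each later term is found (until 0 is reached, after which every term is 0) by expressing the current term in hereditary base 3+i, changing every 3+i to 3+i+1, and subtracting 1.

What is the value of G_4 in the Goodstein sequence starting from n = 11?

39

G_0=11  [base 3] 3^2 + 2  →[3↦4]→  4^2 + 2 = 18  −1 ⇒ G_1=17
G_1=17  [base 4] 4^2 + 1  →[4↦5]→  5^2 + 1 = 26  −1 ⇒ G_2=25
G_2=25  [base 5] 5^2  →[5↦6]→  6^2 = 36  −1 ⇒ G_3=35
G_3=35  [base 6] 5·6 + 5  →[6↦7]→  5·7 + 5 = 40  −1 ⇒ G_4=39
G_4=39  [base 7] 5·7 + 4  →[7↦8]→  5·8 + 4 = 44  −1 ⇒ G_5=43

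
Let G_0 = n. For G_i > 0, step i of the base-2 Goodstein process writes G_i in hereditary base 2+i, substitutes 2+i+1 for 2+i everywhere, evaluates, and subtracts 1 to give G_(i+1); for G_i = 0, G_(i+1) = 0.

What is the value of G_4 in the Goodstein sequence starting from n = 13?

280711

[0] 13 ≡ 2^(2 + 1) + 2^2 + 1 (base 2). Lift 3: 109. −1: 108.
[1] 108 ≡ 3^(3 + 1) + 3^3 (base 3). Lift 4: 1280. −1: 1279.
[2] 1279 ≡ 4^(4 + 1) + 3·4^3 + 3·4^2 + 3·4 + 3 (base 4). Lift 5: 16093. −1: 16092.
[3] 16092 ≡ 5^(5 + 1) + 3·5^3 + 3·5^2 + 3·5 + 2 (base 5). Lift 6: 280712. −1: 280711.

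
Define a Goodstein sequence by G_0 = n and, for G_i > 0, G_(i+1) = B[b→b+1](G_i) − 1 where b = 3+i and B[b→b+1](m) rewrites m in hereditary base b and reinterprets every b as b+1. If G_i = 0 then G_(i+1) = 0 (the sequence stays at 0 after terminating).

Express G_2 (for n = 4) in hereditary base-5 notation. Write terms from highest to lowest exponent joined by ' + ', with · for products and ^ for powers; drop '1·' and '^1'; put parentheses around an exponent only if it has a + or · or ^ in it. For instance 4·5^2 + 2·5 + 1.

4

step 0: 4 = 3 + 1; sub 4 for 3: 4 + 1; = 5; G_1 = 5−1 = 4
step 1: 4 = 4; sub 5 for 4: 5; = 5; G_2 = 5−1 = 4
step 2: 4 = 4; sub 6 for 5: 4; = 4; G_3 = 4−1 = 3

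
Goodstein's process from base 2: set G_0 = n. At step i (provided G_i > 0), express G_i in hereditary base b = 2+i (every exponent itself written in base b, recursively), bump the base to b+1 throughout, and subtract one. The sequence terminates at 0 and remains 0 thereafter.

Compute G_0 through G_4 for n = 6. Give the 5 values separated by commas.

6, 29, 257, 3125, 46655

[0] 6 ≡ 2^2 + 2 (base 2). Lift 3: 30. −1: 29.
[1] 29 ≡ 3^3 + 2 (base 3). Lift 4: 258. −1: 257.
[2] 257 ≡ 4^4 + 1 (base 4). Lift 5: 3126. −1: 3125.
[3] 3125 ≡ 5^5 (base 5). Lift 6: 46656. −1: 46655.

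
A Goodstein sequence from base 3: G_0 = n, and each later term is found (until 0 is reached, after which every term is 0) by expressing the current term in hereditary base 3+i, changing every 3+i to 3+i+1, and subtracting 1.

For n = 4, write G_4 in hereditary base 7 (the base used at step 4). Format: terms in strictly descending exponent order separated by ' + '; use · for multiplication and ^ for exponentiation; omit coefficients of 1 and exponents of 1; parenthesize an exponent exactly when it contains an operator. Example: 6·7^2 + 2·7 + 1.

i=0: 4 = 3 + 1 (b=3); 3→4: 4 + 1 = 5; 5−1 = 4
i=1: 4 = 4 (b=4); 4→5: 5 = 5; 5−1 = 4
i=2: 4 = 4 (b=5); 5→6: 4 = 4; 4−1 = 3
i=3: 3 = 3 (b=6); 6→7: 3 = 3; 3−1 = 2
i=4: 2 = 2 (b=7); 7→8: 2 = 2; 2−1 = 1

2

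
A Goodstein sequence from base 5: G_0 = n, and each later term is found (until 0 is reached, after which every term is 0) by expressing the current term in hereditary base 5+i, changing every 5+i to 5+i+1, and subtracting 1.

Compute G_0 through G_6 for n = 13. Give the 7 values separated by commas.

G_0=13  [base 5] 2·5 + 3  →[5↦6]→  2·6 + 3 = 15  −1 ⇒ G_1=14
G_1=14  [base 6] 2·6 + 2  →[6↦7]→  2·7 + 2 = 16  −1 ⇒ G_2=15
G_2=15  [base 7] 2·7 + 1  →[7↦8]→  2·8 + 1 = 17  −1 ⇒ G_3=16
G_3=16  [base 8] 2·8  →[8↦9]→  2·9 = 18  −1 ⇒ G_4=17
G_4=17  [base 9] 9 + 8  →[9↦10]→  10 + 8 = 18  −1 ⇒ G_5=17
G_5=17  [base 10] 10 + 7  →[10↦11]→  11 + 7 = 18  −1 ⇒ G_6=17

13, 14, 15, 16, 17, 17, 17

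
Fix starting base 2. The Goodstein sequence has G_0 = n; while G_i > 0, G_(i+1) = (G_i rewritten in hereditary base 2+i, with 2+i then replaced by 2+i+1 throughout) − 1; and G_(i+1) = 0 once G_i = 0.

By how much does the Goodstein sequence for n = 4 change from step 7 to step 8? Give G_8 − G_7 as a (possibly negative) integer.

38

G_0=4  [base 2] 2^2  →[2↦3]→  3^3 = 27  −1 ⇒ G_1=26
G_1=26  [base 3] 2·3^2 + 2·3 + 2  →[3↦4]→  2·4^2 + 2·4 + 2 = 42  −1 ⇒ G_2=41
G_2=41  [base 4] 2·4^2 + 2·4 + 1  →[4↦5]→  2·5^2 + 2·5 + 1 = 61  −1 ⇒ G_3=60
G_3=60  [base 5] 2·5^2 + 2·5  →[5↦6]→  2·6^2 + 2·6 = 84  −1 ⇒ G_4=83
G_4=83  [base 6] 2·6^2 + 6 + 5  →[6↦7]→  2·7^2 + 7 + 5 = 110  −1 ⇒ G_5=109
G_5=109  [base 7] 2·7^2 + 7 + 4  →[7↦8]→  2·8^2 + 8 + 4 = 140  −1 ⇒ G_6=139
G_6=139  [base 8] 2·8^2 + 8 + 3  →[8↦9]→  2·9^2 + 9 + 3 = 174  −1 ⇒ G_7=173
G_7=173  [base 9] 2·9^2 + 9 + 2  →[9↦10]→  2·10^2 + 10 + 2 = 212  −1 ⇒ G_8=211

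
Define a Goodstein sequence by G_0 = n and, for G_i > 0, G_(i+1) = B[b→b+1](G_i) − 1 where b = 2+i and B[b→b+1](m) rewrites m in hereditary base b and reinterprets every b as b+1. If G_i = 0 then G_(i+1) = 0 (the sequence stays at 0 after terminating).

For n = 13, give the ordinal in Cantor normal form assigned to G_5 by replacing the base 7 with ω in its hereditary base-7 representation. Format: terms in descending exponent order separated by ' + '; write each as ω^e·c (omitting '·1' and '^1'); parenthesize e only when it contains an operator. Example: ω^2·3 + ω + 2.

(0) 13|_2 = 2^(2 + 1) + 2^2 + 1 ↦ 3^(3 + 1) + 3^3 + 1|_3 = 109 ⇒ 108
(1) 108|_3 = 3^(3 + 1) + 3^3 ↦ 4^(4 + 1) + 4^4|_4 = 1280 ⇒ 1279
(2) 1279|_4 = 4^(4 + 1) + 3·4^3 + 3·4^2 + 3·4 + 3 ↦ 5^(5 + 1) + 3·5^3 + 3·5^2 + 3·5 + 3|_5 = 16093 ⇒ 16092
(3) 16092|_5 = 5^(5 + 1) + 3·5^3 + 3·5^2 + 3·5 + 2 ↦ 6^(6 + 1) + 3·6^3 + 3·6^2 + 3·6 + 2|_6 = 280712 ⇒ 280711
(4) 280711|_6 = 6^(6 + 1) + 3·6^3 + 3·6^2 + 3·6 + 1 ↦ 7^(7 + 1) + 3·7^3 + 3·7^2 + 3·7 + 1|_7 = 5765999 ⇒ 5765998
(5) 5765998|_7 = 7^(7 + 1) + 3·7^3 + 3·7^2 + 3·7 ↦ 8^(8 + 1) + 3·8^3 + 3·8^2 + 3·8|_8 = 134219480 ⇒ 134219479

ω^(ω + 1) + ω^3·3 + ω^2·3 + ω·3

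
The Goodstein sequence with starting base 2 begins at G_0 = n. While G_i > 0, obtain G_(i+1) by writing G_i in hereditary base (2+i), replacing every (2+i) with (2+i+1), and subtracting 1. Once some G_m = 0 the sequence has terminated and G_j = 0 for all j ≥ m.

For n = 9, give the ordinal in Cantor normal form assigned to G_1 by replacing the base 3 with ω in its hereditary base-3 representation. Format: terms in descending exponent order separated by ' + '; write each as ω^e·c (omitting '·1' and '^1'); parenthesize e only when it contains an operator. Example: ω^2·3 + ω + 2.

step 0: 9 = 2^(2 + 1) + 1; sub 3 for 2: 3^(3 + 1) + 1; = 82; G_1 = 82−1 = 81
step 1: 81 = 3^(3 + 1); sub 4 for 3: 4^(4 + 1); = 1024; G_2 = 1024−1 = 1023

ω^(ω + 1)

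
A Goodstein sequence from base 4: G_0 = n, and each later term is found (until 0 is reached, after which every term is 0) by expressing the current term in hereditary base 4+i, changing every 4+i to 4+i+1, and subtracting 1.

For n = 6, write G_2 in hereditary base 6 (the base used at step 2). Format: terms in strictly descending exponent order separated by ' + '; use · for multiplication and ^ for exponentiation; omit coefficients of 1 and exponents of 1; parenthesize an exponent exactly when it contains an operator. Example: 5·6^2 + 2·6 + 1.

6

i=0: 6 = 4 + 2 (b=4); 4→5: 5 + 2 = 7; 7−1 = 6
i=1: 6 = 5 + 1 (b=5); 5→6: 6 + 1 = 7; 7−1 = 6
i=2: 6 = 6 (b=6); 6→7: 7 = 7; 7−1 = 6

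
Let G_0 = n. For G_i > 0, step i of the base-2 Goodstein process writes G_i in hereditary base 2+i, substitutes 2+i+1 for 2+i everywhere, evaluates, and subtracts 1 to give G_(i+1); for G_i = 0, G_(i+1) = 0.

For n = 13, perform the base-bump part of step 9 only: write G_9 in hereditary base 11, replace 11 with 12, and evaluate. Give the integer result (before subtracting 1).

base 2: 13 = 2^(2 + 1) + 2^2 + 1; at 3: 3^(3 + 1) + 3^3 + 1 = 109; next = 108
base 3: 108 = 3^(3 + 1) + 3^3; at 4: 4^(4 + 1) + 4^4 = 1280; next = 1279
base 4: 1279 = 4^(4 + 1) + 3·4^3 + 3·4^2 + 3·4 + 3; at 5: 5^(5 + 1) + 3·5^3 + 3·5^2 + 3·5 + 3 = 16093; next = 16092
base 5: 16092 = 5^(5 + 1) + 3·5^3 + 3·5^2 + 3·5 + 2; at 6: 6^(6 + 1) + 3·6^3 + 3·6^2 + 3·6 + 2 = 280712; next = 280711
base 6: 280711 = 6^(6 + 1) + 3·6^3 + 3·6^2 + 3·6 + 1; at 7: 7^(7 + 1) + 3·7^3 + 3·7^2 + 3·7 + 1 = 5765999; next = 5765998
base 7: 5765998 = 7^(7 + 1) + 3·7^3 + 3·7^2 + 3·7; at 8: 8^(8 + 1) + 3·8^3 + 3·8^2 + 3·8 = 134219480; next = 134219479
base 8: 134219479 = 8^(8 + 1) + 3·8^3 + 3·8^2 + 2·8 + 7; at 9: 9^(9 + 1) + 3·9^3 + 3·9^2 + 2·9 + 7 = 3486786856; next = 3486786855
base 9: 3486786855 = 9^(9 + 1) + 3·9^3 + 3·9^2 + 2·9 + 6; at 10: 10^(10 + 1) + 3·10^3 + 3·10^2 + 2·10 + 6 = 100000003326; next = 100000003325
base 10: 100000003325 = 10^(10 + 1) + 3·10^3 + 3·10^2 + 2·10 + 5; at 11: 11^(11 + 1) + 3·11^3 + 3·11^2 + 2·11 + 5 = 3138428381104; next = 3138428381103

106993205384716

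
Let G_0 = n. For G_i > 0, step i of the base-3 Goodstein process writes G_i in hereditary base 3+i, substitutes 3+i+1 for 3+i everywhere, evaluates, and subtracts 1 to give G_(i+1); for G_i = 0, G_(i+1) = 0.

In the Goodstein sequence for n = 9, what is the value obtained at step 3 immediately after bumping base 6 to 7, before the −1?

step 0: 9 = 3^2; sub 4 for 3: 4^2; = 16; G_1 = 16−1 = 15
step 1: 15 = 3·4 + 3; sub 5 for 4: 3·5 + 3; = 18; G_2 = 18−1 = 17
step 2: 17 = 3·5 + 2; sub 6 for 5: 3·6 + 2; = 20; G_3 = 20−1 = 19
step 3: 19 = 3·6 + 1; sub 7 for 6: 3·7 + 1; = 22; G_4 = 22−1 = 21

22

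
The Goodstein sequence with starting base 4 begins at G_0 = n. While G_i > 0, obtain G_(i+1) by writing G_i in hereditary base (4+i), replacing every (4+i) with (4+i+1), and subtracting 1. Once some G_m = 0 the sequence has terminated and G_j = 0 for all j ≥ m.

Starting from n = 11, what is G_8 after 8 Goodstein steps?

G_0 = 11. HB_4(11) = 2·4 + 3. Bump = 13. G_1 = 12.
G_1 = 12. HB_5(12) = 2·5 + 2. Bump = 14. G_2 = 13.
G_2 = 13. HB_6(13) = 2·6 + 1. Bump = 15. G_3 = 14.
G_3 = 14. HB_7(14) = 2·7. Bump = 16. G_4 = 15.
G_4 = 15. HB_8(15) = 8 + 7. Bump = 16. G_5 = 15.
G_5 = 15. HB_9(15) = 9 + 6. Bump = 16. G_6 = 15.
G_6 = 15. HB_10(15) = 10 + 5. Bump = 16. G_7 = 15.
G_7 = 15. HB_11(15) = 11 + 4. Bump = 16. G_8 = 15.

15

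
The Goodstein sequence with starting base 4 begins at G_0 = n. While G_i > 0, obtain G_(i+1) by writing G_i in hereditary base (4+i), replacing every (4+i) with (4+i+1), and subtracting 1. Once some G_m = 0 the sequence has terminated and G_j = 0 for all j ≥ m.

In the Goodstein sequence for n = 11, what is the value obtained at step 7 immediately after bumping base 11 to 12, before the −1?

step 0: 11 = 2·4 + 3; sub 5 for 4: 2·5 + 3; = 13; G_1 = 13−1 = 12
step 1: 12 = 2·5 + 2; sub 6 for 5: 2·6 + 2; = 14; G_2 = 14−1 = 13
step 2: 13 = 2·6 + 1; sub 7 for 6: 2·7 + 1; = 15; G_3 = 15−1 = 14
step 3: 14 = 2·7; sub 8 for 7: 2·8; = 16; G_4 = 16−1 = 15
step 4: 15 = 8 + 7; sub 9 for 8: 9 + 7; = 16; G_5 = 16−1 = 15
step 5: 15 = 9 + 6; sub 10 for 9: 10 + 6; = 16; G_6 = 16−1 = 15
step 6: 15 = 10 + 5; sub 11 for 10: 11 + 5; = 16; G_7 = 16−1 = 15

16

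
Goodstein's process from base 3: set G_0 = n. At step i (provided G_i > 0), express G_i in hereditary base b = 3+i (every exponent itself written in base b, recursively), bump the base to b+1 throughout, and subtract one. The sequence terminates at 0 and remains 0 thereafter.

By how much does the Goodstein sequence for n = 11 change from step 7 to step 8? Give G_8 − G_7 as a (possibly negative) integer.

4

G_0 = 11. HB_3(11) = 3^2 + 2. Bump = 18. G_1 = 17.
G_1 = 17. HB_4(17) = 4^2 + 1. Bump = 26. G_2 = 25.
G_2 = 25. HB_5(25) = 5^2. Bump = 36. G_3 = 35.
G_3 = 35. HB_6(35) = 5·6 + 5. Bump = 40. G_4 = 39.
G_4 = 39. HB_7(39) = 5·7 + 4. Bump = 44. G_5 = 43.
G_5 = 43. HB_8(43) = 5·8 + 3. Bump = 48. G_6 = 47.
G_6 = 47. HB_9(47) = 5·9 + 2. Bump = 52. G_7 = 51.
G_7 = 51. HB_10(51) = 5·10 + 1. Bump = 56. G_8 = 55.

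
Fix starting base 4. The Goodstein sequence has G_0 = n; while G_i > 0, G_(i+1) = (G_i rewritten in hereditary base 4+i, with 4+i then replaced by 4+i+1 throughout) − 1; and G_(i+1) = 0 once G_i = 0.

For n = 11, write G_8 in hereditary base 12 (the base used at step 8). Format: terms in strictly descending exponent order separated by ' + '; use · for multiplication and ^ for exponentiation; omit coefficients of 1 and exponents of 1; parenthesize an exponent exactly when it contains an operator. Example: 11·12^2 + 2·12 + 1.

11 —HB4→ 2·4 + 3 —bump→ 2·5 + 3 = 13 —(−1)→ 12
12 —HB5→ 2·5 + 2 —bump→ 2·6 + 2 = 14 —(−1)→ 13
13 —HB6→ 2·6 + 1 —bump→ 2·7 + 1 = 15 —(−1)→ 14
14 —HB7→ 2·7 —bump→ 2·8 = 16 —(−1)→ 15
15 —HB8→ 8 + 7 —bump→ 9 + 7 = 16 —(−1)→ 15
15 —HB9→ 9 + 6 —bump→ 10 + 6 = 16 —(−1)→ 15
15 —HB10→ 10 + 5 —bump→ 11 + 5 = 16 —(−1)→ 15
15 —HB11→ 11 + 4 —bump→ 12 + 4 = 16 —(−1)→ 15

12 + 3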